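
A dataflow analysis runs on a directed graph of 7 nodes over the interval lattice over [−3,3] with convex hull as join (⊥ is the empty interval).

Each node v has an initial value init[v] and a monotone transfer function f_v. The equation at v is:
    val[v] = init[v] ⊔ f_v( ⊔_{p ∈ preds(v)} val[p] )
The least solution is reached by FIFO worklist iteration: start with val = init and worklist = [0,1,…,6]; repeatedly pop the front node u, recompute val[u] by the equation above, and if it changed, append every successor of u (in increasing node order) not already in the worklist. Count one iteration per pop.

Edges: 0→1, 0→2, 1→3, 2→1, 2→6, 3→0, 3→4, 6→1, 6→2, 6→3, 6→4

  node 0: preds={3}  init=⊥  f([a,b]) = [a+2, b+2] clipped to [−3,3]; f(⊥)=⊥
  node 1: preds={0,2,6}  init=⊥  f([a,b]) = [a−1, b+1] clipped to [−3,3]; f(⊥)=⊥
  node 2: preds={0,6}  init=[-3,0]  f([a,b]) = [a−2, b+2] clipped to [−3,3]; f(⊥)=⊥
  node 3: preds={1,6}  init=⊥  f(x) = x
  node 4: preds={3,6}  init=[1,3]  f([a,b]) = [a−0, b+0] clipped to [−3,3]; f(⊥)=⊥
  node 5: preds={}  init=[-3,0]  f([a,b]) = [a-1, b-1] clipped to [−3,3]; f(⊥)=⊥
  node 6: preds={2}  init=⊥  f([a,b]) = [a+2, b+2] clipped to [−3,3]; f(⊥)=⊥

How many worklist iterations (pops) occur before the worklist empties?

Worklist (19 pops):
  #1 pop 0: in=⊥ → ⊥ (no change)
  #2 pop 1: in=[-3,0] → [-3,1] (was ⊥); enqueue []
  #3 pop 2: in=⊥ → [-3,0] (no change)
  #4 pop 3: in=[-3,1] → [-3,1] (was ⊥); enqueue [0]
  #5 pop 4: in=[-3,1] → [-3,3] (was [1,3]); enqueue []
  #6 pop 5: in=⊥ → [-3,0] (no change)
  #7 pop 6: in=[-3,0] → [-1,2] (was ⊥); enqueue [1,2,3,4]
  #8 pop 0: in=[-3,1] → [-1,3] (was ⊥); enqueue []
  #9 pop 1: in=[-3,3] → [-3,3] (was [-3,1]); enqueue []
  #10 pop 2: in=[-1,3] → [-3,3] (was [-3,0]); enqueue [1,6]
  #11 pop 3: in=[-3,3] → [-3,3] (was [-3,1]); enqueue [0]
  #12 pop 4: in=[-3,3] → [-3,3] (no change)
  #13 pop 1: in=[-3,3] → [-3,3] (no change)
  #14 pop 6: in=[-3,3] → [-1,3] (was [-1,2]); enqueue [1,2,3,4]
  #15 pop 0: in=[-3,3] → [-1,3] (no change)
  #16 pop 1: in=[-3,3] → [-3,3] (no change)
  #17 pop 2: in=[-1,3] → [-3,3] (no change)
  #18 pop 3: in=[-3,3] → [-3,3] (no change)
  #19 pop 4: in=[-3,3] → [-3,3] (no change)

Fixpoint:
  val[0] = [-1,3]
  val[1] = [-3,3]
  val[2] = [-3,3]
  val[3] = [-3,3]
  val[4] = [-3,3]
  val[5] = [-3,0]
  val[6] = [-1,3]

19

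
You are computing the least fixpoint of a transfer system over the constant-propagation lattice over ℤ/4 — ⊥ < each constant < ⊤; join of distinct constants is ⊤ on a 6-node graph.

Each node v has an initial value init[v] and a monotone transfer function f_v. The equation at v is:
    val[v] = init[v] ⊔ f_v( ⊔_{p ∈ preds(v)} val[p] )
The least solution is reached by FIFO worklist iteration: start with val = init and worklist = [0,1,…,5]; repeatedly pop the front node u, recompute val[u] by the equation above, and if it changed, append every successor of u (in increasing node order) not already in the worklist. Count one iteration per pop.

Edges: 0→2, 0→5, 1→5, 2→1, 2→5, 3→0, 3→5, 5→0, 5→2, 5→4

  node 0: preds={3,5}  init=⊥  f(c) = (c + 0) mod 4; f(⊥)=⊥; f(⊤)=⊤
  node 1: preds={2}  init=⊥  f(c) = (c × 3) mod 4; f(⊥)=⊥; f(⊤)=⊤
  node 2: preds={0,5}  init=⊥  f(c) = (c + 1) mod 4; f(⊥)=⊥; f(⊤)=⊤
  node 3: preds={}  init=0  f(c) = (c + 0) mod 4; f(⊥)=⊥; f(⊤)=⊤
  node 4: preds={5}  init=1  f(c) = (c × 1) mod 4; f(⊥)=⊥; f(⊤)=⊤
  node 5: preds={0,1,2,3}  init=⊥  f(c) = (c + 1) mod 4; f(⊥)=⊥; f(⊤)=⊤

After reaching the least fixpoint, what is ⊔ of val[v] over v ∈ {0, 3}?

Trace (13 dequeues):
  [1] u=0 | in 0 | out 0 | prev ⊥ | push {}
  [2] u=1 | in ⊥ | out ⊥ | ==
  [3] u=2 | in 0 | out 1 | prev ⊥ | push {1}
  [4] u=3 | in ⊥ | out 0 | ==
  [5] u=4 | in ⊥ | out 1 | ==
  [6] u=5 | in ⊤ | out ⊤ | prev ⊥ | push {0,2,4}
  [7] u=1 | in 1 | out 3 | prev ⊥ | push {5}
  [8] u=0 | in ⊤ | out ⊤ | prev 0 | push {}
  [9] u=2 | in ⊤ | out ⊤ | prev 1 | push {1}
  [10] u=4 | in ⊤ | out ⊤ | prev 1 | push {}
  [11] u=5 | in ⊤ | out ⊤ | ==
  [12] u=1 | in ⊤ | out ⊤ | prev 3 | push {5}
  [13] u=5 | in ⊤ | out ⊤ | ==

Converged values:
  [0] ⊤
  [1] ⊤
  [2] ⊤
  [3] 0
  [4] ⊤
  [5] ⊤

⊤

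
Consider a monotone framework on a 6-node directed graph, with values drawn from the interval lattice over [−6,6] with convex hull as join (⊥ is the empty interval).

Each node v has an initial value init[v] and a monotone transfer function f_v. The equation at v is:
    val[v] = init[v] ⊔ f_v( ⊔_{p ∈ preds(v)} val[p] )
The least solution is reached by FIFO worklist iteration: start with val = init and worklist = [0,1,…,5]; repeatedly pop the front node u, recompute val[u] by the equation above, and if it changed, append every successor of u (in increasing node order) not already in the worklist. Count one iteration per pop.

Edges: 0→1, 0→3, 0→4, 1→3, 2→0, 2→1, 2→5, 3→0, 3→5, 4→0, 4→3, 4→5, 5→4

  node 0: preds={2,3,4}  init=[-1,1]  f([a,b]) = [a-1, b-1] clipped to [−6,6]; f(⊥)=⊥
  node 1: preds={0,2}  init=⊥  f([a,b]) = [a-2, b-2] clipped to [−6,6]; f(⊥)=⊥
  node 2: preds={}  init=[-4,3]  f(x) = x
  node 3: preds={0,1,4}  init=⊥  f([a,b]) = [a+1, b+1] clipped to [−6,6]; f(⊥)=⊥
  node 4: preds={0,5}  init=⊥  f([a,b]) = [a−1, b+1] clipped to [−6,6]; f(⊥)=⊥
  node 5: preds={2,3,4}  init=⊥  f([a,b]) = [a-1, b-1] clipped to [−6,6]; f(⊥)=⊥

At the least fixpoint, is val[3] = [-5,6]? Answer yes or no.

yes

Worklist (30 pops):
  #1 pop 0: in=[-4,3] → [-5,2] (was [-1,1]); enqueue []
  #2 pop 1: in=[-5,3] → [-6,1] (was ⊥); enqueue []
  #3 pop 2: in=⊥ → [-4,3] (no change)
  #4 pop 3: in=[-6,2] → [-5,3] (was ⊥); enqueue [0]
  #5 pop 4: in=[-5,2] → [-6,3] (was ⊥); enqueue [3]
  #6 pop 5: in=[-6,3] → [-6,2] (was ⊥); enqueue [4]
  #7 pop 0: in=[-6,3] → [-6,2] (was [-5,2]); enqueue [1]
  #8 pop 3: in=[-6,3] → [-5,4] (was [-5,3]); enqueue [0,5]
  #9 pop 4: in=[-6,2] → [-6,3] (no change)
  #10 pop 1: in=[-6,3] → [-6,1] (no change)
  #11 pop 0: in=[-6,4] → [-6,3] (was [-6,2]); enqueue [1,3,4]
  #12 pop 5: in=[-6,4] → [-6,3] (was [-6,2]); enqueue []
  #13 pop 1: in=[-6,3] → [-6,1] (no change)
  #14 pop 3: in=[-6,3] → [-5,4] (no change)
  #15 pop 4: in=[-6,3] → [-6,4] (was [-6,3]); enqueue [0,3,5]
  #16 pop 0: in=[-6,4] → [-6,3] (no change)
  #17 pop 3: in=[-6,4] → [-5,5] (was [-5,4]); enqueue [0]
  #18 pop 5: in=[-6,5] → [-6,4] (was [-6,3]); enqueue [4]
  #19 pop 0: in=[-6,5] → [-6,4] (was [-6,3]); enqueue [1,3]
  #20 pop 4: in=[-6,4] → [-6,5] (was [-6,4]); enqueue [0,5]
  #21 pop 1: in=[-6,4] → [-6,2] (was [-6,1]); enqueue []
  #22 pop 3: in=[-6,5] → [-5,6] (was [-5,5]); enqueue []
  #23 pop 0: in=[-6,6] → [-6,5] (was [-6,4]); enqueue [1,3,4]
  #24 pop 5: in=[-6,6] → [-6,5] (was [-6,4]); enqueue []
  #25 pop 1: in=[-6,5] → [-6,3] (was [-6,2]); enqueue []
  #26 pop 3: in=[-6,5] → [-5,6] (no change)
  #27 pop 4: in=[-6,5] → [-6,6] (was [-6,5]); enqueue [0,3,5]
  #28 pop 0: in=[-6,6] → [-6,5] (no change)
  #29 pop 3: in=[-6,6] → [-5,6] (no change)
  #30 pop 5: in=[-6,6] → [-6,5] (no change)

Fixpoint:
  val[0] = [-6,5]
  val[1] = [-6,3]
  val[2] = [-4,3]
  val[3] = [-5,6]
  val[4] = [-6,6]
  val[5] = [-6,5]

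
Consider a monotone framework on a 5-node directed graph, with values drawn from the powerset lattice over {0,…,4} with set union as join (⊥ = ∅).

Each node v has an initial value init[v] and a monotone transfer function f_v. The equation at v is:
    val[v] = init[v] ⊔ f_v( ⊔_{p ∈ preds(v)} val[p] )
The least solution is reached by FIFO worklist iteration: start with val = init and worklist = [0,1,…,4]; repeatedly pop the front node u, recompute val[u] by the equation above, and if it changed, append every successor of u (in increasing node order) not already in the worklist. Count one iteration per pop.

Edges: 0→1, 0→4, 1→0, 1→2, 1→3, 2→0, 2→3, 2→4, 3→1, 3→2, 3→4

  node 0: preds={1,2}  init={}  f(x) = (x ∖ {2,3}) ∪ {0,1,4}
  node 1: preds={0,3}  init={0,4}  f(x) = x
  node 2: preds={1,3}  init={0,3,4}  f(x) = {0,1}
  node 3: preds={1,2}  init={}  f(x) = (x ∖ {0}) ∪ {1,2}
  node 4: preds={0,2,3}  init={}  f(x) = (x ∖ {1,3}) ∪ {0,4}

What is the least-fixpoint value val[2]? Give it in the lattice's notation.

{0,1,3,4}

Worklist (10 pops):
  #1 pop 0: in={0,3,4} → {0,1,4} (was {}); enqueue []
  #2 pop 1: in={0,1,4} → {0,1,4} (was {0,4}); enqueue [0]
  #3 pop 2: in={0,1,4} → {0,1,3,4} (was {0,3,4}); enqueue []
  #4 pop 3: in={0,1,3,4} → {1,2,3,4} (was {}); enqueue [1,2]
  #5 pop 4: in={0,1,2,3,4} → {0,2,4} (was {}); enqueue []
  #6 pop 0: in={0,1,3,4} → {0,1,4} (no change)
  #7 pop 1: in={0,1,2,3,4} → {0,1,2,3,4} (was {0,1,4}); enqueue [0,3]
  #8 pop 2: in={0,1,2,3,4} → {0,1,3,4} (no change)
  #9 pop 0: in={0,1,2,3,4} → {0,1,4} (no change)
  #10 pop 3: in={0,1,2,3,4} → {1,2,3,4} (no change)

Fixpoint:
  val[0] = {0,1,4}
  val[1] = {0,1,2,3,4}
  val[2] = {0,1,3,4}
  val[3] = {1,2,3,4}
  val[4] = {0,2,4}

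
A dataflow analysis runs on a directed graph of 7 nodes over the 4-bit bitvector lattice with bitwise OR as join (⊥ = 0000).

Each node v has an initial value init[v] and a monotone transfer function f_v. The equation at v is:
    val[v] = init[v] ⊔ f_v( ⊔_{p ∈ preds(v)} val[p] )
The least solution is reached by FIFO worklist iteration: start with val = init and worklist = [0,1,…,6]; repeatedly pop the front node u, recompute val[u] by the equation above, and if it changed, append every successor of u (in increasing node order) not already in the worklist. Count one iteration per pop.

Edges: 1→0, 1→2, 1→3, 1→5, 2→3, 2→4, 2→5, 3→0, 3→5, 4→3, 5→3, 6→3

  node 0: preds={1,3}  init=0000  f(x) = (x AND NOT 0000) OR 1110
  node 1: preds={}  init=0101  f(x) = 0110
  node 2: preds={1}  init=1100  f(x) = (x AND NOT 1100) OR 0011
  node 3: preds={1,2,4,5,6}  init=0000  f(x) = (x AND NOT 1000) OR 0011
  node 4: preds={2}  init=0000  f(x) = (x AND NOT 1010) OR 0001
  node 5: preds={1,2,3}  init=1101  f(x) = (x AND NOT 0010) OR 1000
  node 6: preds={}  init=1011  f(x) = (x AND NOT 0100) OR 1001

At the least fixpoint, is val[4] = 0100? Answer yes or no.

Trace (9 dequeues):
  [1] u=0 | in 0101 | out 1111 | prev 0000 | push {}
  [2] u=1 | in 0000 | out 0111 | prev 0101 | push {0}
  [3] u=2 | in 0111 | out 1111 | prev 1100 | push {}
  [4] u=3 | in 1111 | out 0111 | prev 0000 | push {}
  [5] u=4 | in 1111 | out 0101 | prev 0000 | push {3}
  [6] u=5 | in 1111 | out 1101 | ==
  [7] u=6 | in 0000 | out 1011 | ==
  [8] u=0 | in 0111 | out 1111 | ==
  [9] u=3 | in 1111 | out 0111 | ==

Converged values:
  [0] 1111
  [1] 0111
  [2] 1111
  [3] 0111
  [4] 0101
  [5] 1101
  [6] 1011

no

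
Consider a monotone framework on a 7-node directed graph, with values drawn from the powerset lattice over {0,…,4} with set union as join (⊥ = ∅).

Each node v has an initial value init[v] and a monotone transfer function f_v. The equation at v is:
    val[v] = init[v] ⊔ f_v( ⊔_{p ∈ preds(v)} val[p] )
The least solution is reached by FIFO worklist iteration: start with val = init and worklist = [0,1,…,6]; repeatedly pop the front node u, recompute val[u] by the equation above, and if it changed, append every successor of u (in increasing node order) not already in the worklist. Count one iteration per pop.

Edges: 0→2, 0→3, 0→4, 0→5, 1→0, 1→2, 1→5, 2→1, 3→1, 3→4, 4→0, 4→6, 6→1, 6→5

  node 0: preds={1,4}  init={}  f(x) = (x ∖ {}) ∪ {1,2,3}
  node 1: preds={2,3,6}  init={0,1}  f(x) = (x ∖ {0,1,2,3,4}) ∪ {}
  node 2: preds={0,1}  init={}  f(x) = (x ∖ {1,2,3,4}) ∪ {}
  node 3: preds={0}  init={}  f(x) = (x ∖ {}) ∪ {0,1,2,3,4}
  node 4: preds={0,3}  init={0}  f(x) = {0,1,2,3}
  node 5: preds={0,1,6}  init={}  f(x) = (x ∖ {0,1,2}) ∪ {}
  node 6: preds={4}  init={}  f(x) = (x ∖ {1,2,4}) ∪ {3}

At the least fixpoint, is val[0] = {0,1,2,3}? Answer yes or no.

Iteration log — 10 steps:
  step 1. node 0  ⊔preds={0,1}  new={0,1,2,3}  old={}  +wl: 
  step 2. node 1  ⊔preds={}  new={0,1}  stable
  step 3. node 2  ⊔preds={0,1,2,3}  new={0}  old={}  +wl: 1
  step 4. node 3  ⊔preds={0,1,2,3}  new={0,1,2,3,4}  old={}  +wl: 
  step 5. node 4  ⊔preds={0,1,2,3,4}  new={0,1,2,3}  old={0}  +wl: 0
  step 6. node 5  ⊔preds={0,1,2,3}  new={3}  old={}  +wl: 
  step 7. node 6  ⊔preds={0,1,2,3}  new={0,3}  old={}  +wl: 5
  step 8. node 1  ⊔preds={0,1,2,3,4}  new={0,1}  stable
  step 9. node 0  ⊔preds={0,1,2,3}  new={0,1,2,3}  stable
  step 10. node 5  ⊔preds={0,1,2,3}  new={3}  stable

Least fixpoint reached:
  node 0: {0,1,2,3}
  node 1: {0,1}
  node 2: {0}
  node 3: {0,1,2,3,4}
  node 4: {0,1,2,3}
  node 5: {3}
  node 6: {0,3}

yes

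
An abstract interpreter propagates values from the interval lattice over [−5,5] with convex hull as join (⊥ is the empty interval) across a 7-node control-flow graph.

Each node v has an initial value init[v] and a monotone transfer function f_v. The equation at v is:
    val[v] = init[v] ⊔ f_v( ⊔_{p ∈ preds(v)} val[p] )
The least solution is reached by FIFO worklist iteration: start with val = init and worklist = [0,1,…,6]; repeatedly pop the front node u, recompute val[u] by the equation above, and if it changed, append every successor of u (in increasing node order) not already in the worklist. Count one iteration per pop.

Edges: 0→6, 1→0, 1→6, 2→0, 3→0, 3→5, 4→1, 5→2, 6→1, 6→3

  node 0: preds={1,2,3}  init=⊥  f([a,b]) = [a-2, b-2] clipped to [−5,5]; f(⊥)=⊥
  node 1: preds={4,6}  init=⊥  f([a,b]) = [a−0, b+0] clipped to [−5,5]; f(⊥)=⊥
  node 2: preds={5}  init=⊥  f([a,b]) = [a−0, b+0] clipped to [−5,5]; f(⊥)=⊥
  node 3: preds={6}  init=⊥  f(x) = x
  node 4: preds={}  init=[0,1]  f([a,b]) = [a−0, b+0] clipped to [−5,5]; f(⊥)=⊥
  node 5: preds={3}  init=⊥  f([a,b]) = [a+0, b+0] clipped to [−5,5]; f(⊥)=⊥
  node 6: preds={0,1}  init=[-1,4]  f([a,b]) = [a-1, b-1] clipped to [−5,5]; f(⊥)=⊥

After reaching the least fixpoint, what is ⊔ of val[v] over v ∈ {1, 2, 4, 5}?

Worklist (28 pops):
  #1 pop 0: in=⊥ → ⊥ (no change)
  #2 pop 1: in=[-1,4] → [-1,4] (was ⊥); enqueue [0]
  #3 pop 2: in=⊥ → ⊥ (no change)
  #4 pop 3: in=[-1,4] → [-1,4] (was ⊥); enqueue []
  #5 pop 4: in=⊥ → [0,1] (no change)
  #6 pop 5: in=[-1,4] → [-1,4] (was ⊥); enqueue [2]
  #7 pop 6: in=[-1,4] → [-2,4] (was [-1,4]); enqueue [1,3]
  #8 pop 0: in=[-1,4] → [-3,2] (was ⊥); enqueue [6]
  #9 pop 2: in=[-1,4] → [-1,4] (was ⊥); enqueue [0]
  #10 pop 1: in=[-2,4] → [-2,4] (was [-1,4]); enqueue []
  #11 pop 3: in=[-2,4] → [-2,4] (was [-1,4]); enqueue [5]
  #12 pop 6: in=[-3,4] → [-4,4] (was [-2,4]); enqueue [1,3]
  #13 pop 0: in=[-2,4] → [-4,2] (was [-3,2]); enqueue [6]
  #14 pop 5: in=[-2,4] → [-2,4] (was [-1,4]); enqueue [2]
  #15 pop 1: in=[-4,4] → [-4,4] (was [-2,4]); enqueue [0]
  #16 pop 3: in=[-4,4] → [-4,4] (was [-2,4]); enqueue [5]
  #17 pop 6: in=[-4,4] → [-5,4] (was [-4,4]); enqueue [1,3]
  #18 pop 2: in=[-2,4] → [-2,4] (was [-1,4]); enqueue []
  #19 pop 0: in=[-4,4] → [-5,2] (was [-4,2]); enqueue [6]
  #20 pop 5: in=[-4,4] → [-4,4] (was [-2,4]); enqueue [2]
  #21 pop 1: in=[-5,4] → [-5,4] (was [-4,4]); enqueue [0]
  #22 pop 3: in=[-5,4] → [-5,4] (was [-4,4]); enqueue [5]
  #23 pop 6: in=[-5,4] → [-5,4] (no change)
  #24 pop 2: in=[-4,4] → [-4,4] (was [-2,4]); enqueue []
  #25 pop 0: in=[-5,4] → [-5,2] (no change)
  #26 pop 5: in=[-5,4] → [-5,4] (was [-4,4]); enqueue [2]
  #27 pop 2: in=[-5,4] → [-5,4] (was [-4,4]); enqueue [0]
  #28 pop 0: in=[-5,4] → [-5,2] (no change)

Fixpoint:
  val[0] = [-5,2]
  val[1] = [-5,4]
  val[2] = [-5,4]
  val[3] = [-5,4]
  val[4] = [0,1]
  val[5] = [-5,4]
  val[6] = [-5,4]

[-5,4]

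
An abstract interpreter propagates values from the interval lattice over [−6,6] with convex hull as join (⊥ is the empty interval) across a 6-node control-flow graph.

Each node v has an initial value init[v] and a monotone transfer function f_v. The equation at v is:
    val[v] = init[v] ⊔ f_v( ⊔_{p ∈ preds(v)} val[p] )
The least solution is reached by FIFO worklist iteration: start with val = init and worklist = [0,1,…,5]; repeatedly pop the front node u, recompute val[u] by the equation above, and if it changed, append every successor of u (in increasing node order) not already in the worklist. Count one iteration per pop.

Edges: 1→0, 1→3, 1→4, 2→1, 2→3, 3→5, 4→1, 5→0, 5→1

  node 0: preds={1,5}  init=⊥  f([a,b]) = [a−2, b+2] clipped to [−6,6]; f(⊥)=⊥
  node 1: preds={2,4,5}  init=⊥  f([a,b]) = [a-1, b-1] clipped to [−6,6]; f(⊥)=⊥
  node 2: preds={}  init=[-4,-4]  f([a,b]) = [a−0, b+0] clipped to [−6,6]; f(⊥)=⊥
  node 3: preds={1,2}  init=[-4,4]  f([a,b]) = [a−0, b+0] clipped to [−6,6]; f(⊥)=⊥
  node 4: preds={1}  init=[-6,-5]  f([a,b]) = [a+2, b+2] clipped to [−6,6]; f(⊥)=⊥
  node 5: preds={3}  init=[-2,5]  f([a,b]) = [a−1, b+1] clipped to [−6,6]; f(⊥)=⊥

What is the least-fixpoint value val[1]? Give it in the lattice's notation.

[-6,5]

Trace (14 dequeues):
  [1] u=0 | in [-2,5] | out [-4,6] | prev ⊥ | push {}
  [2] u=1 | in [-6,5] | out [-6,4] | prev ⊥ | push {0}
  [3] u=2 | in ⊥ | out [-4,-4] | ==
  [4] u=3 | in [-6,4] | out [-6,4] | prev [-4,4] | push {}
  [5] u=4 | in [-6,4] | out [-6,6] | prev [-6,-5] | push {1}
  [6] u=5 | in [-6,4] | out [-6,5] | prev [-2,5] | push {}
  [7] u=0 | in [-6,5] | out [-6,6] | prev [-4,6] | push {}
  [8] u=1 | in [-6,6] | out [-6,5] | prev [-6,4] | push {0,3,4}
  [9] u=0 | in [-6,5] | out [-6,6] | ==
  [10] u=3 | in [-6,5] | out [-6,5] | prev [-6,4] | push {5}
  [11] u=4 | in [-6,5] | out [-6,6] | ==
  [12] u=5 | in [-6,5] | out [-6,6] | prev [-6,5] | push {0,1}
  [13] u=0 | in [-6,6] | out [-6,6] | ==
  [14] u=1 | in [-6,6] | out [-6,5] | ==

Converged values:
  [0] [-6,6]
  [1] [-6,5]
  [2] [-4,-4]
  [3] [-6,5]
  [4] [-6,6]
  [5] [-6,6]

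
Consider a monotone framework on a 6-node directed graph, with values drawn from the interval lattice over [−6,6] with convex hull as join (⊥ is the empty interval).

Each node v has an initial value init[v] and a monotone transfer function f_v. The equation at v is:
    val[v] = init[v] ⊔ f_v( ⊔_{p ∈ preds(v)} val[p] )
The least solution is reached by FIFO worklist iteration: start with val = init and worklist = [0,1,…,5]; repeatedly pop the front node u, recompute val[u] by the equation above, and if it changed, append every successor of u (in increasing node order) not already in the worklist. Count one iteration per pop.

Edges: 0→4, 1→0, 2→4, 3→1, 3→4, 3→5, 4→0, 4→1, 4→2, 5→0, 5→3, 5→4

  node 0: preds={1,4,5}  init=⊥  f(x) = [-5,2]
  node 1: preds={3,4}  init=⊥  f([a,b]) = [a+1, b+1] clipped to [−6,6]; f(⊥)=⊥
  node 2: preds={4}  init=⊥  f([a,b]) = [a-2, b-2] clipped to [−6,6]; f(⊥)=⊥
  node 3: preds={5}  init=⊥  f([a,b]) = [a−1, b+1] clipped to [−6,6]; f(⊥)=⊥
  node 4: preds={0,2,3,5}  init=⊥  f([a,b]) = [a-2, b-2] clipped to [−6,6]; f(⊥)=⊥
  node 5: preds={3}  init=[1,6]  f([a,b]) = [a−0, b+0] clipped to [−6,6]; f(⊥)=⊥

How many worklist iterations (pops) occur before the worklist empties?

41

Trace (41 dequeues):
  [1] u=0 | in [1,6] | out [-5,2] | prev ⊥ | push {}
  [2] u=1 | in ⊥ | out ⊥ | ==
  [3] u=2 | in ⊥ | out ⊥ | ==
  [4] u=3 | in [1,6] | out [0,6] | prev ⊥ | push {1}
  [5] u=4 | in [-5,6] | out [-6,4] | prev ⊥ | push {0,2}
  [6] u=5 | in [0,6] | out [0,6] | prev [1,6] | push {3,4}
  [7] u=1 | in [-6,6] | out [-5,6] | prev ⊥ | push {}
  [8] u=0 | in [-6,6] | out [-5,2] | ==
  [9] u=2 | in [-6,4] | out [-6,2] | prev ⊥ | push {}
  [10] u=3 | in [0,6] | out [-1,6] | prev [0,6] | push {1,5}
  [11] u=4 | in [-6,6] | out [-6,4] | ==
  [12] u=1 | in [-6,6] | out [-5,6] | ==
  [13] u=5 | in [-1,6] | out [-1,6] | prev [0,6] | push {0,3,4}
  [14] u=0 | in [-6,6] | out [-5,2] | ==
  [15] u=3 | in [-1,6] | out [-2,6] | prev [-1,6] | push {1,5}
  [16] u=4 | in [-6,6] | out [-6,4] | ==
  [17] u=1 | in [-6,6] | out [-5,6] | ==
  [18] u=5 | in [-2,6] | out [-2,6] | prev [-1,6] | push {0,3,4}
  [19] u=0 | in [-6,6] | out [-5,2] | ==
  [20] u=3 | in [-2,6] | out [-3,6] | prev [-2,6] | push {1,5}
  [21] u=4 | in [-6,6] | out [-6,4] | ==
  [22] u=1 | in [-6,6] | out [-5,6] | ==
  [23] u=5 | in [-3,6] | out [-3,6] | prev [-2,6] | push {0,3,4}
  [24] u=0 | in [-6,6] | out [-5,2] | ==
  [25] u=3 | in [-3,6] | out [-4,6] | prev [-3,6] | push {1,5}
  [26] u=4 | in [-6,6] | out [-6,4] | ==
  [27] u=1 | in [-6,6] | out [-5,6] | ==
  [28] u=5 | in [-4,6] | out [-4,6] | prev [-3,6] | push {0,3,4}
  [29] u=0 | in [-6,6] | out [-5,2] | ==
  [30] u=3 | in [-4,6] | out [-5,6] | prev [-4,6] | push {1,5}
  [31] u=4 | in [-6,6] | out [-6,4] | ==
  [32] u=1 | in [-6,6] | out [-5,6] | ==
  [33] u=5 | in [-5,6] | out [-5,6] | prev [-4,6] | push {0,3,4}
  [34] u=0 | in [-6,6] | out [-5,2] | ==
  [35] u=3 | in [-5,6] | out [-6,6] | prev [-5,6] | push {1,5}
  [36] u=4 | in [-6,6] | out [-6,4] | ==
  [37] u=1 | in [-6,6] | out [-5,6] | ==
  [38] u=5 | in [-6,6] | out [-6,6] | prev [-5,6] | push {0,3,4}
  [39] u=0 | in [-6,6] | out [-5,2] | ==
  [40] u=3 | in [-6,6] | out [-6,6] | ==
  [41] u=4 | in [-6,6] | out [-6,4] | ==

Converged values:
  [0] [-5,2]
  [1] [-5,6]
  [2] [-6,2]
  [3] [-6,6]
  [4] [-6,4]
  [5] [-6,6]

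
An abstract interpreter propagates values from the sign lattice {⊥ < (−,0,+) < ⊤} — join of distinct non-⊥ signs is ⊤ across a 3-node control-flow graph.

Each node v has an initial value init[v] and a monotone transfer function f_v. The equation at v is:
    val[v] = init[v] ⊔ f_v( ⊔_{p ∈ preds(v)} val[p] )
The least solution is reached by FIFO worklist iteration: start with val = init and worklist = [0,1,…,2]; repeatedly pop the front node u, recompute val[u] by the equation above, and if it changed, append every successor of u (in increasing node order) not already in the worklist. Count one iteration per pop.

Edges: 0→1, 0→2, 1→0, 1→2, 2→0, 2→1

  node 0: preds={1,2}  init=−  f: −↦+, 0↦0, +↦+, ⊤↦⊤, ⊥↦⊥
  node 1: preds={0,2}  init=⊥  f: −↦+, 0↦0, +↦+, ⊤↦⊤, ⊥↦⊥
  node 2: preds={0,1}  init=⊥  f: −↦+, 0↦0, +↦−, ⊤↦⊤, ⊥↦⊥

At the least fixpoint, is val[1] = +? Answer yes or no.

Worklist (7 pops):
  #1 pop 0: in=⊥ → − (no change)
  #2 pop 1: in=− → + (was ⊥); enqueue [0]
  #3 pop 2: in=⊤ → ⊤ (was ⊥); enqueue [1]
  #4 pop 0: in=⊤ → ⊤ (was −); enqueue [2]
  #5 pop 1: in=⊤ → ⊤ (was +); enqueue [0]
  #6 pop 2: in=⊤ → ⊤ (no change)
  #7 pop 0: in=⊤ → ⊤ (no change)

Fixpoint:
  val[0] = ⊤
  val[1] = ⊤
  val[2] = ⊤

no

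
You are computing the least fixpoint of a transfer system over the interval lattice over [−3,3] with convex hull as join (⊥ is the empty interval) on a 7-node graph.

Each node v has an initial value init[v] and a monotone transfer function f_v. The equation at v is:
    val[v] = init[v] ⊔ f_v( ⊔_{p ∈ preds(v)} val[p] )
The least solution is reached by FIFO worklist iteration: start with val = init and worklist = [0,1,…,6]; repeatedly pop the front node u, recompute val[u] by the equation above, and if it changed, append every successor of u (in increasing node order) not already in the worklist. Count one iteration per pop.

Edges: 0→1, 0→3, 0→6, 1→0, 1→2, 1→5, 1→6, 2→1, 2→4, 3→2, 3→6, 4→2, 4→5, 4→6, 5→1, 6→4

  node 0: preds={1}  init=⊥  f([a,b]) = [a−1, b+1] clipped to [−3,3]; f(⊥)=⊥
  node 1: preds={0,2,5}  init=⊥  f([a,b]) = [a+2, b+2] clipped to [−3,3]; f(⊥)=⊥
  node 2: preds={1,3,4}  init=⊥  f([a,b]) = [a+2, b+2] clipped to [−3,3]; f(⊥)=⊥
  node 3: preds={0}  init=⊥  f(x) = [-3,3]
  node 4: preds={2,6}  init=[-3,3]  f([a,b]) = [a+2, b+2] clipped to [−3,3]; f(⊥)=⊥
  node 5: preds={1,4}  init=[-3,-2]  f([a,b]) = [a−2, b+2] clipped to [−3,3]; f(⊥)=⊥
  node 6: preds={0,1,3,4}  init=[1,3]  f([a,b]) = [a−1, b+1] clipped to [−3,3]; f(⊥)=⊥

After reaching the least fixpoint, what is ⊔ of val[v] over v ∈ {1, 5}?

[-3,3]

Worklist (18 pops):
  #1 pop 0: in=⊥ → ⊥ (no change)
  #2 pop 1: in=[-3,-2] → [-1,0] (was ⊥); enqueue [0]
  #3 pop 2: in=[-3,3] → [-1,3] (was ⊥); enqueue [1]
  #4 pop 3: in=⊥ → [-3,3] (was ⊥); enqueue [2]
  #5 pop 4: in=[-1,3] → [-3,3] (no change)
  #6 pop 5: in=[-3,3] → [-3,3] (was [-3,-2]); enqueue []
  #7 pop 6: in=[-3,3] → [-3,3] (was [1,3]); enqueue [4]
  #8 pop 0: in=[-1,0] → [-2,1] (was ⊥); enqueue [3,6]
  #9 pop 1: in=[-3,3] → [-1,3] (was [-1,0]); enqueue [0,5]
  #10 pop 2: in=[-3,3] → [-1,3] (no change)
  #11 pop 4: in=[-3,3] → [-3,3] (no change)
  #12 pop 3: in=[-2,1] → [-3,3] (no change)
  #13 pop 6: in=[-3,3] → [-3,3] (no change)
  #14 pop 0: in=[-1,3] → [-2,3] (was [-2,1]); enqueue [1,3,6]
  #15 pop 5: in=[-3,3] → [-3,3] (no change)
  #16 pop 1: in=[-3,3] → [-1,3] (no change)
  #17 pop 3: in=[-2,3] → [-3,3] (no change)
  #18 pop 6: in=[-3,3] → [-3,3] (no change)

Fixpoint:
  val[0] = [-2,3]
  val[1] = [-1,3]
  val[2] = [-1,3]
  val[3] = [-3,3]
  val[4] = [-3,3]
  val[5] = [-3,3]
  val[6] = [-3,3]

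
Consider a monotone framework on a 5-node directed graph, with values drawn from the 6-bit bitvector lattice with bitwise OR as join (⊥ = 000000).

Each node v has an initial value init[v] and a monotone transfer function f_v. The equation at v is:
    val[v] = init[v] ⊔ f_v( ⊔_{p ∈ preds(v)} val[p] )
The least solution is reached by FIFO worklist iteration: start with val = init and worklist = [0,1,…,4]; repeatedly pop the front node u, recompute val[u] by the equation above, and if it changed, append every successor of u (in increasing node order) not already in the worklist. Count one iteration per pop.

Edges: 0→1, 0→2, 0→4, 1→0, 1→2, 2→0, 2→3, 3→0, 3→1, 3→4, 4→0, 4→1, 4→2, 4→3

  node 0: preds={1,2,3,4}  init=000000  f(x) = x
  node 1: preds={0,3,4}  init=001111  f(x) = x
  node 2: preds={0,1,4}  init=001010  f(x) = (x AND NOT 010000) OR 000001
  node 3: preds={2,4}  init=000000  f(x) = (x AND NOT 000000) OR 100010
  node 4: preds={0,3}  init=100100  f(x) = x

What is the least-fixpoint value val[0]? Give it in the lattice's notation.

Iteration log — 9 steps:
  step 1. node 0  ⊔preds=101111  new=101111  old=000000  +wl: 
  step 2. node 1  ⊔preds=101111  new=101111  old=001111  +wl: 0
  step 3. node 2  ⊔preds=101111  new=101111  old=001010  +wl: 
  step 4. node 3  ⊔preds=101111  new=101111  old=000000  +wl: 1
  step 5. node 4  ⊔preds=101111  new=101111  old=100100  +wl: 2,3
  step 6. node 0  ⊔preds=101111  new=101111  stable
  step 7. node 1  ⊔preds=101111  new=101111  stable
  step 8. node 2  ⊔preds=101111  new=101111  stable
  step 9. node 3  ⊔preds=101111  new=101111  stable

Least fixpoint reached:
  node 0: 101111
  node 1: 101111
  node 2: 101111
  node 3: 101111
  node 4: 101111

101111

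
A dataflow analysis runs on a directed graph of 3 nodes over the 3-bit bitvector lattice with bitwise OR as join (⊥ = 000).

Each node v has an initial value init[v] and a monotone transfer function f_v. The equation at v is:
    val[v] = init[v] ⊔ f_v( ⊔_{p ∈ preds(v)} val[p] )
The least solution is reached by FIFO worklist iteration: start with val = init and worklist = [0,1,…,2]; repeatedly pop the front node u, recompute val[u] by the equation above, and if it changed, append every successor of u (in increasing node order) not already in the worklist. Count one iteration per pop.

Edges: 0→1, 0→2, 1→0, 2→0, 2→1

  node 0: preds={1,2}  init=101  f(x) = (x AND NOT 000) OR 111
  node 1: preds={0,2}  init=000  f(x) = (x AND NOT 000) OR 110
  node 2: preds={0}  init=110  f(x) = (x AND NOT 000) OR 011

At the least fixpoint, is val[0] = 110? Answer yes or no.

no

Trace (5 dequeues):
  [1] u=0 | in 110 | out 111 | prev 101 | push {}
  [2] u=1 | in 111 | out 111 | prev 000 | push {0}
  [3] u=2 | in 111 | out 111 | prev 110 | push {1}
  [4] u=0 | in 111 | out 111 | ==
  [5] u=1 | in 111 | out 111 | ==

Converged values:
  [0] 111
  [1] 111
  [2] 111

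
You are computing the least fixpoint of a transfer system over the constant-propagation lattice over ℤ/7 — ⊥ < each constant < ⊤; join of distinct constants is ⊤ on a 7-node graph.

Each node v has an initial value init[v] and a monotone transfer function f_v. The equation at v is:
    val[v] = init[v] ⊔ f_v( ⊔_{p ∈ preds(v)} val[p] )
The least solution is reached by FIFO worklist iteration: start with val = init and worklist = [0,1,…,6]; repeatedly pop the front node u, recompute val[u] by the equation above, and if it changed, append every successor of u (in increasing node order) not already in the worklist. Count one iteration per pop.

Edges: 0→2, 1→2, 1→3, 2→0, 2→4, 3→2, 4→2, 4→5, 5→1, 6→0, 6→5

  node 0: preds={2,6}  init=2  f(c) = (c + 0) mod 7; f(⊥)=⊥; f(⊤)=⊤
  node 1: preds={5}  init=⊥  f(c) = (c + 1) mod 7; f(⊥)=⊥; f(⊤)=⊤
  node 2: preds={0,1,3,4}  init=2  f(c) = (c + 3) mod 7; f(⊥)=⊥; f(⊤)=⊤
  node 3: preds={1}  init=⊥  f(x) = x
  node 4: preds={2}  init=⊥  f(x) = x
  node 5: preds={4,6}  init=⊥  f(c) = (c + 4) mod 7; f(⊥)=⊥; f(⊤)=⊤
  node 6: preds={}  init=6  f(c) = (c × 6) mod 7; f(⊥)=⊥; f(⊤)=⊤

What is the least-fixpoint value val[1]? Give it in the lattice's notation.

⊤

Trace (13 dequeues):
  [1] u=0 | in ⊤ | out ⊤ | prev 2 | push {}
  [2] u=1 | in ⊥ | out ⊥ | ==
  [3] u=2 | in ⊤ | out ⊤ | prev 2 | push {0}
  [4] u=3 | in ⊥ | out ⊥ | ==
  [5] u=4 | in ⊤ | out ⊤ | prev ⊥ | push {2}
  [6] u=5 | in ⊤ | out ⊤ | prev ⊥ | push {1}
  [7] u=6 | in ⊥ | out 6 | ==
  [8] u=0 | in ⊤ | out ⊤ | ==
  [9] u=2 | in ⊤ | out ⊤ | ==
  [10] u=1 | in ⊤ | out ⊤ | prev ⊥ | push {2,3}
  [11] u=2 | in ⊤ | out ⊤ | ==
  [12] u=3 | in ⊤ | out ⊤ | prev ⊥ | push {2}
  [13] u=2 | in ⊤ | out ⊤ | ==

Converged values:
  [0] ⊤
  [1] ⊤
  [2] ⊤
  [3] ⊤
  [4] ⊤
  [5] ⊤
  [6] 6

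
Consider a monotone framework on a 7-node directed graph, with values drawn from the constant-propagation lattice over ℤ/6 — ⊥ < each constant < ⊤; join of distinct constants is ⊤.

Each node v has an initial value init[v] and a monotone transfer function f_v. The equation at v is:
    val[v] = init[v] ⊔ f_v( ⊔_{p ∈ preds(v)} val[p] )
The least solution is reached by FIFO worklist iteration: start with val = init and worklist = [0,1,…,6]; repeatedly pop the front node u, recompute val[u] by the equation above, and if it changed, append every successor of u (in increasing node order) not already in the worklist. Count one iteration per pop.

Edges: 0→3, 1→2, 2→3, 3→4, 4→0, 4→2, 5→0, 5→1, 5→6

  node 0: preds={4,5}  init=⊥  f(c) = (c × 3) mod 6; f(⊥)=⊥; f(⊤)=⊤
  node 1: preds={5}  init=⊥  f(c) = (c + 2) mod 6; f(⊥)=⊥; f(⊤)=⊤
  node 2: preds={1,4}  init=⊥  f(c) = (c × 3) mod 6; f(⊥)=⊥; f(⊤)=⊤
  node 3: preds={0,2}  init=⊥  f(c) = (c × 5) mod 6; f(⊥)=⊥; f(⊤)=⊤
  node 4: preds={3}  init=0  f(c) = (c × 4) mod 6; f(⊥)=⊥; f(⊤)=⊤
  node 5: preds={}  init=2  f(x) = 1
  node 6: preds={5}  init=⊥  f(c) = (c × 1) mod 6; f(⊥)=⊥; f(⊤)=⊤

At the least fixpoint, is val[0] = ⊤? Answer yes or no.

yes

Iteration log — 11 steps:
  step 1. node 0  ⊔preds=⊤  new=⊤  old=⊥  +wl: 
  step 2. node 1  ⊔preds=2  new=4  old=⊥  +wl: 
  step 3. node 2  ⊔preds=⊤  new=⊤  old=⊥  +wl: 
  step 4. node 3  ⊔preds=⊤  new=⊤  old=⊥  +wl: 
  step 5. node 4  ⊔preds=⊤  new=⊤  old=0  +wl: 0,2
  step 6. node 5  ⊔preds=⊥  new=⊤  old=2  +wl: 1
  step 7. node 6  ⊔preds=⊤  new=⊤  old=⊥  +wl: 
  step 8. node 0  ⊔preds=⊤  new=⊤  stable
  step 9. node 2  ⊔preds=⊤  new=⊤  stable
  step 10. node 1  ⊔preds=⊤  new=⊤  old=4  +wl: 2
  step 11. node 2  ⊔preds=⊤  new=⊤  stable

Least fixpoint reached:
  node 0: ⊤
  node 1: ⊤
  node 2: ⊤
  node 3: ⊤
  node 4: ⊤
  node 5: ⊤
  node 6: ⊤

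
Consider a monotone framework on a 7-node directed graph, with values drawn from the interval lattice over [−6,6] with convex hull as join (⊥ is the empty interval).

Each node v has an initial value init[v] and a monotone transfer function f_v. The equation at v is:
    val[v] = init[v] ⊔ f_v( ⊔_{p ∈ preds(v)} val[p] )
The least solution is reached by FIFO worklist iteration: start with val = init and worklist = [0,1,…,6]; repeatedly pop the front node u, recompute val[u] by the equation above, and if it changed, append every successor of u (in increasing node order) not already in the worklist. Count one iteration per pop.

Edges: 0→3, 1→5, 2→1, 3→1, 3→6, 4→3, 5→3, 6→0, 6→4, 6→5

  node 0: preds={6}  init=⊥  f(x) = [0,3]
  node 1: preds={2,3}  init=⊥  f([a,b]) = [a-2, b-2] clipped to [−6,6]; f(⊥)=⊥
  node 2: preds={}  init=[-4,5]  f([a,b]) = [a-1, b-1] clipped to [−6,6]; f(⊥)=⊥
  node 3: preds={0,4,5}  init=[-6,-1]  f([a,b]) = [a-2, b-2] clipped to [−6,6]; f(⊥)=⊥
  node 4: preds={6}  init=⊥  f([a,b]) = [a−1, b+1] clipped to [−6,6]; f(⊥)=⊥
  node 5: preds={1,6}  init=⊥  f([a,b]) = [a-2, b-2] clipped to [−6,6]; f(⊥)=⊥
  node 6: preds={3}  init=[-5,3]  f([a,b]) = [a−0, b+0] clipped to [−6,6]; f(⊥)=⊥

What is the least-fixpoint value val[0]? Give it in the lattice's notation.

[0,3]

Trace (14 dequeues):
  [1] u=0 | in [-5,3] | out [0,3] | prev ⊥ | push {}
  [2] u=1 | in [-6,5] | out [-6,3] | prev ⊥ | push {}
  [3] u=2 | in ⊥ | out [-4,5] | ==
  [4] u=3 | in [0,3] | out [-6,1] | prev [-6,-1] | push {1}
  [5] u=4 | in [-5,3] | out [-6,4] | prev ⊥ | push {3}
  [6] u=5 | in [-6,3] | out [-6,1] | prev ⊥ | push {}
  [7] u=6 | in [-6,1] | out [-6,3] | prev [-5,3] | push {0,4,5}
  [8] u=1 | in [-6,5] | out [-6,3] | ==
  [9] u=3 | in [-6,4] | out [-6,2] | prev [-6,1] | push {1,6}
  [10] u=0 | in [-6,3] | out [0,3] | ==
  [11] u=4 | in [-6,3] | out [-6,4] | ==
  [12] u=5 | in [-6,3] | out [-6,1] | ==
  [13] u=1 | in [-6,5] | out [-6,3] | ==
  [14] u=6 | in [-6,2] | out [-6,3] | ==

Converged values:
  [0] [0,3]
  [1] [-6,3]
  [2] [-4,5]
  [3] [-6,2]
  [4] [-6,4]
  [5] [-6,1]
  [6] [-6,3]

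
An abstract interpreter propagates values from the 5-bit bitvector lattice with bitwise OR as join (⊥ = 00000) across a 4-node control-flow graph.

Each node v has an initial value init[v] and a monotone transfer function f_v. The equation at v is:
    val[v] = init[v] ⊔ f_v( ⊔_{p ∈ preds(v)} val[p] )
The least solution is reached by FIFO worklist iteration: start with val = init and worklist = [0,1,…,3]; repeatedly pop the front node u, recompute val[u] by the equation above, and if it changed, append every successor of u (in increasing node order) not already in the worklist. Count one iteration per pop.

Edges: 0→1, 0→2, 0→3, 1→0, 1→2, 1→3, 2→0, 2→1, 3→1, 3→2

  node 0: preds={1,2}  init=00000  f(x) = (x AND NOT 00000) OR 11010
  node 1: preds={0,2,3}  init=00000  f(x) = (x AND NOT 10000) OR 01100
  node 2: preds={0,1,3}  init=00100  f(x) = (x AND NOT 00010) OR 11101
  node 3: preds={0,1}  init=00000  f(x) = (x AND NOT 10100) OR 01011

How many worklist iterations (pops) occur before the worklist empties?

Trace (9 dequeues):
  [1] u=0 | in 00100 | out 11110 | prev 00000 | push {}
  [2] u=1 | in 11110 | out 01110 | prev 00000 | push {0}
  [3] u=2 | in 11110 | out 11101 | prev 00100 | push {1}
  [4] u=3 | in 11110 | out 01011 | prev 00000 | push {2}
  [5] u=0 | in 11111 | out 11111 | prev 11110 | push {3}
  [6] u=1 | in 11111 | out 01111 | prev 01110 | push {0}
  [7] u=2 | in 11111 | out 11101 | ==
  [8] u=3 | in 11111 | out 01011 | ==
  [9] u=0 | in 11111 | out 11111 | ==

Converged values:
  [0] 11111
  [1] 01111
  [2] 11101
  [3] 01011

9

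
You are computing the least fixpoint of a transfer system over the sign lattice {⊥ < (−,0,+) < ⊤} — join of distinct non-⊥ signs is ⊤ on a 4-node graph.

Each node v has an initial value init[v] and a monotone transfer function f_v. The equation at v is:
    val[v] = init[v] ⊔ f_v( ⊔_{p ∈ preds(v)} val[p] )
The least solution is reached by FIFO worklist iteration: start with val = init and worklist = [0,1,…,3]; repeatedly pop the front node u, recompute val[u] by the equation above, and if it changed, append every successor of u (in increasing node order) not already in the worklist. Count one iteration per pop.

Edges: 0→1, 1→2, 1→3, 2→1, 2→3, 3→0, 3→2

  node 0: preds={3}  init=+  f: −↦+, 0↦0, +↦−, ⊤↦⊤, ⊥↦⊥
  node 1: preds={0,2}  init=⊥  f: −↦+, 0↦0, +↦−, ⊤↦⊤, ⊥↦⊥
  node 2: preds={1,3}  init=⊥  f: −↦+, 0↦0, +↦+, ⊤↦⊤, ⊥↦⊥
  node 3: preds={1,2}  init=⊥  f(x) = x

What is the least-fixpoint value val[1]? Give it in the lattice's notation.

⊤

Iteration log — 10 steps:
  step 1. node 0  ⊔preds=⊥  new=+  stable
  step 2. node 1  ⊔preds=+  new=−  old=⊥  +wl: 
  step 3. node 2  ⊔preds=−  new=+  old=⊥  +wl: 1
  step 4. node 3  ⊔preds=⊤  new=⊤  old=⊥  +wl: 0,2
  step 5. node 1  ⊔preds=+  new=−  stable
  step 6. node 0  ⊔preds=⊤  new=⊤  old=+  +wl: 1
  step 7. node 2  ⊔preds=⊤  new=⊤  old=+  +wl: 3
  step 8. node 1  ⊔preds=⊤  new=⊤  old=−  +wl: 2
  step 9. node 3  ⊔preds=⊤  new=⊤  stable
  step 10. node 2  ⊔preds=⊤  new=⊤  stable

Least fixpoint reached:
  node 0: ⊤
  node 1: ⊤
  node 2: ⊤
  node 3: ⊤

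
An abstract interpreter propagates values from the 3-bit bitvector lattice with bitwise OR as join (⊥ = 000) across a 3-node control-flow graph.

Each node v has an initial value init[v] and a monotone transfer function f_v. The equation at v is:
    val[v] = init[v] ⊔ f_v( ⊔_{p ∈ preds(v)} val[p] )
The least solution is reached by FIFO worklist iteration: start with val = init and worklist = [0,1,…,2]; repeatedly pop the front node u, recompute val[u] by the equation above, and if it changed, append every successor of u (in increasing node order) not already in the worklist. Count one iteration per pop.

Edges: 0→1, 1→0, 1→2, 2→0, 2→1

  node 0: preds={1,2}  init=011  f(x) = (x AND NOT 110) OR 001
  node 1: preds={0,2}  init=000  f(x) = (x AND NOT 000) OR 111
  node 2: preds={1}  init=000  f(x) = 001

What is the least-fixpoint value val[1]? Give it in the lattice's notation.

Iteration log — 5 steps:
  step 1. node 0  ⊔preds=000  new=011  stable
  step 2. node 1  ⊔preds=011  new=111  old=000  +wl: 0
  step 3. node 2  ⊔preds=111  new=001  old=000  +wl: 1
  step 4. node 0  ⊔preds=111  new=011  stable
  step 5. node 1  ⊔preds=011  new=111  stable

Least fixpoint reached:
  node 0: 011
  node 1: 111
  node 2: 001

111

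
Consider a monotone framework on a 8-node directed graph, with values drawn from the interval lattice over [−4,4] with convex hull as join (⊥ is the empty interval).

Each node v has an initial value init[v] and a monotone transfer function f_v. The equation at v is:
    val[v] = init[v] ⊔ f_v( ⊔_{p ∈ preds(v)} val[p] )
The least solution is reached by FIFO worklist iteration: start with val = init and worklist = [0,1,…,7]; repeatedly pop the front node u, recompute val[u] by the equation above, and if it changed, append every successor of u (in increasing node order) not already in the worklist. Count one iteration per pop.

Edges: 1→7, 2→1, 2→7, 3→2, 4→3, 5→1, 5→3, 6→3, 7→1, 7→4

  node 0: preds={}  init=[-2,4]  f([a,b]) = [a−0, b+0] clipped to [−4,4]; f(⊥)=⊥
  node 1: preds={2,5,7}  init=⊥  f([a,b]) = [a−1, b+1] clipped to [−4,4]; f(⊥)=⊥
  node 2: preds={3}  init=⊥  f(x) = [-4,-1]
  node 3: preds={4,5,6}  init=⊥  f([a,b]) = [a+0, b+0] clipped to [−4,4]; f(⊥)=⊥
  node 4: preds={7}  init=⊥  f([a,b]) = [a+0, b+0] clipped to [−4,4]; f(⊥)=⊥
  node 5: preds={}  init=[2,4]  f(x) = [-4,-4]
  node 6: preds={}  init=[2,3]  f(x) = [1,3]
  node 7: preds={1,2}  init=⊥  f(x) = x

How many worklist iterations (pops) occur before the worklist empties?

15

Worklist (15 pops):
  #1 pop 0: in=⊥ → [-2,4] (no change)
  #2 pop 1: in=[2,4] → [1,4] (was ⊥); enqueue []
  #3 pop 2: in=⊥ → [-4,-1] (was ⊥); enqueue [1]
  #4 pop 3: in=[2,4] → [2,4] (was ⊥); enqueue [2]
  #5 pop 4: in=⊥ → ⊥ (no change)
  #6 pop 5: in=⊥ → [-4,4] (was [2,4]); enqueue [3]
  #7 pop 6: in=⊥ → [1,3] (was [2,3]); enqueue []
  #8 pop 7: in=[-4,4] → [-4,4] (was ⊥); enqueue [4]
  #9 pop 1: in=[-4,4] → [-4,4] (was [1,4]); enqueue [7]
  #10 pop 2: in=[2,4] → [-4,-1] (no change)
  #11 pop 3: in=[-4,4] → [-4,4] (was [2,4]); enqueue [2]
  #12 pop 4: in=[-4,4] → [-4,4] (was ⊥); enqueue [3]
  #13 pop 7: in=[-4,4] → [-4,4] (no change)
  #14 pop 2: in=[-4,4] → [-4,-1] (no change)
  #15 pop 3: in=[-4,4] → [-4,4] (no change)

Fixpoint:
  val[0] = [-2,4]
  val[1] = [-4,4]
  val[2] = [-4,-1]
  val[3] = [-4,4]
  val[4] = [-4,4]
  val[5] = [-4,4]
  val[6] = [1,3]
  val[7] = [-4,4]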